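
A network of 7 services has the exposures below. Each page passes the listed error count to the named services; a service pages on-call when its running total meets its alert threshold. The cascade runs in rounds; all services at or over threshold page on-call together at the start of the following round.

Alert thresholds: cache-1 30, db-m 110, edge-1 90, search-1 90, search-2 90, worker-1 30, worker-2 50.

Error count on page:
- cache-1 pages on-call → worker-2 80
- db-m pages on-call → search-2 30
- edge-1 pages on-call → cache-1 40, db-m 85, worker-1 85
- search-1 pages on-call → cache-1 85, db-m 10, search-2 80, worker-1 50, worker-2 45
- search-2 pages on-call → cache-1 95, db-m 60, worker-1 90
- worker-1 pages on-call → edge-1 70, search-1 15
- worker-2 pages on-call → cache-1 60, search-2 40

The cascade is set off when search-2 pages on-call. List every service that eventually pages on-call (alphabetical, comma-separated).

Round 1 — search-2 pages on-call (initial).
  cache-1: +95 → 95 ≥ 30
  db-m: +60 → 60 < 110
  worker-1: +90 → 90 ≥ 30
Round 2 — cache-1, worker-1 page on-call.
  edge-1: +70 → 70 < 90
  search-1: +15 → 15 < 90
  worker-2: +80 → 80 ≥ 50
Round 3 — worker-2 pages on-call.
No further pages.

cache-1, search-2, worker-1, worker-2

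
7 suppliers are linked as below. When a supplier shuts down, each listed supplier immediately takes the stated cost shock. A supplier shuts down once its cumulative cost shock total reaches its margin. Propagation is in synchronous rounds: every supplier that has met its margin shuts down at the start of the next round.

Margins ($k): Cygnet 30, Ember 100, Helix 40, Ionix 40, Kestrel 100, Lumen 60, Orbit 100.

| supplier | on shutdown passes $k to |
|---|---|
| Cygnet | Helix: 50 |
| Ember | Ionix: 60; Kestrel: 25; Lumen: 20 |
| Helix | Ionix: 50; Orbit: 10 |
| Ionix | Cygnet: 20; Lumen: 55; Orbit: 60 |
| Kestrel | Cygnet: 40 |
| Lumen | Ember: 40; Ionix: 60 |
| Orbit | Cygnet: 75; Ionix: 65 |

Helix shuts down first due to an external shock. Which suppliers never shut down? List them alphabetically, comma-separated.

Cygnet, Ember, Kestrel, Lumen, Orbit

Round 1 — Helix shuts down (initial).
  Ionix: +50 → 50 ≥ 40
  Orbit: +10 → 10 < 100
Round 2 — Ionix shuts down.
  Cygnet: +20 → 20 < 30
  Lumen: +55 → 55 < 60
  Orbit: +60 → 70 < 100
No further shutdowns.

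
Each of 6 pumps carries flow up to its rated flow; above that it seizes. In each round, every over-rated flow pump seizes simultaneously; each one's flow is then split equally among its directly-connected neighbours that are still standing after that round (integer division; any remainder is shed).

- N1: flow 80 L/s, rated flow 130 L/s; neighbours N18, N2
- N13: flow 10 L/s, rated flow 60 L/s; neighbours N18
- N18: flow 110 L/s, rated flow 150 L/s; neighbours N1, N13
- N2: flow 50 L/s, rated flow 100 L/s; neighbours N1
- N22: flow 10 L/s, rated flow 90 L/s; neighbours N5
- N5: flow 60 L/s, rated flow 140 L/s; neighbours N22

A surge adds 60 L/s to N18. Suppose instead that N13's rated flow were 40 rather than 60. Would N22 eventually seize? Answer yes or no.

With N13's rated flow at 40:
Round 1 — N18 at 170 > 150. N18 seizes.
  N18 sheds 170 L/s to N1, N13: 85 each.
    N1: 80+85 = 165 > 130
    N13: 10+85 = 95 > 40
Round 2 — N1, N13 seize.
  N1 sheds 165 L/s to N2: 165 each.
    N2: 50+165 = 215 > 100
  N13 sheds 95 L/s: no online neighbours, lost.
Round 3 — N2 seizes.
  N2 sheds 215 L/s: no online neighbours, lost.
No further seizures.

no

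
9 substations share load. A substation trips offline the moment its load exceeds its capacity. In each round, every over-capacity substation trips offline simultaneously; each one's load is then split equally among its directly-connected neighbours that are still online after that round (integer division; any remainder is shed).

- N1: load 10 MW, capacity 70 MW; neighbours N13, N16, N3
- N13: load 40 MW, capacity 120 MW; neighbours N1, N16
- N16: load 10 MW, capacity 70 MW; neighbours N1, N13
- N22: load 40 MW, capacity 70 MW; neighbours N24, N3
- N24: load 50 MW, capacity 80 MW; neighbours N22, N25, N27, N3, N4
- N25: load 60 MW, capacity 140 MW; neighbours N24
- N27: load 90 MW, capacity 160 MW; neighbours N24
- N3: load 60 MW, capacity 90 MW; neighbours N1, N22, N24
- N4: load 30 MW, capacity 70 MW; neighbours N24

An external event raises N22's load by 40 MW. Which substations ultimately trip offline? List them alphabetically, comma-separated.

N1, N22, N24, N3

Round 1 — N22 at 80 > 70. N22 trips offline.
  N22 sheds 80 MW to N24, N3: 40 each.
    N24: 50+40 = 90 > 80
    N3: 60+40 = 100 > 90
Round 2 — N24, N3 trip offline.
  N24 sheds 90 MW to N25, N27, N4: 30 each.
    N25: 60+30 = 90 ≤ 140
    N27: 90+30 = 120 ≤ 160
    N4: 30+30 = 60 ≤ 70
  N3 sheds 100 MW to N1: 100 each.
    N1: 10+100 = 110 > 70
Round 3 — N1 trips offline.
  N1 sheds 110 MW to N13, N16: 55 each.
    N13: 40+55 = 95 ≤ 120
    N16: 10+55 = 65 ≤ 70
No further trips.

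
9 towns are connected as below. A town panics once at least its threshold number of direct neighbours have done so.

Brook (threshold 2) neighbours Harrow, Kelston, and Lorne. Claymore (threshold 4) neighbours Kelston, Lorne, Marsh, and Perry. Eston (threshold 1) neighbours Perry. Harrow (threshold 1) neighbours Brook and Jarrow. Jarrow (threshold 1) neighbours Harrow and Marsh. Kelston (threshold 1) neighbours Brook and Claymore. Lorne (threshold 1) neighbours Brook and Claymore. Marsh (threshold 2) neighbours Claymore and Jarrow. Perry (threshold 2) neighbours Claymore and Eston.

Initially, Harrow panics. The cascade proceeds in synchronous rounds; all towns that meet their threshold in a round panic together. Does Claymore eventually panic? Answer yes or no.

no

Round 1 — Harrow panics (initial).
Round 2 — checking thresholds:
  Brook: 1 of 3 neighbours < 2, below threshold.
  Jarrow: 1 of 2 neighbours ≥ 1, panics.
Round 3 — no new panics; cascade stops.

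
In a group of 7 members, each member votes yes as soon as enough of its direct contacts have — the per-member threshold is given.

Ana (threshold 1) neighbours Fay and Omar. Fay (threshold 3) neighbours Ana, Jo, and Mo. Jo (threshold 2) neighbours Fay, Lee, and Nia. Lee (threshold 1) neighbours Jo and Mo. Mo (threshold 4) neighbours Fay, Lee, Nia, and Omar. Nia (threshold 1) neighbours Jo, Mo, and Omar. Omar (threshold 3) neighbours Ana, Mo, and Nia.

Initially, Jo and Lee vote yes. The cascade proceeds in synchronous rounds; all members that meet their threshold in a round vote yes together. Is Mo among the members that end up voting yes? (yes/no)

Round 1 — Jo, Lee vote yes (initial).
Round 2 — checking thresholds:
  Fay: 1 of 3 neighbours < 3, holds.
  Mo: 1 of 4 neighbours < 4, holds.
  Nia: 1 of 3 neighbours ≥ 1, votes yes.
Round 3 — no new yes votes; cascade stops.

no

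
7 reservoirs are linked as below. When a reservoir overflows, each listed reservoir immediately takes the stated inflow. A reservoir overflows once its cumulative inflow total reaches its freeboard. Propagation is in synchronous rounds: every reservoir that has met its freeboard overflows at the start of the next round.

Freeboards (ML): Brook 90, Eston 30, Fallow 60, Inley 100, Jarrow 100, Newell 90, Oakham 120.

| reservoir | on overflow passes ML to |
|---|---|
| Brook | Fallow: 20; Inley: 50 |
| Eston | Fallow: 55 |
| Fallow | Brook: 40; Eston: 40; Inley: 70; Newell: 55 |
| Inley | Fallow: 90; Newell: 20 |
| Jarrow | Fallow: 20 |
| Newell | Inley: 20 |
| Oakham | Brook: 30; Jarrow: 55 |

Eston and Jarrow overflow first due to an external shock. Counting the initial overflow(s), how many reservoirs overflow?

3

Round 1 — Eston, Jarrow overflow (initial).
  Fallow: +55+20 → 75 ≥ 60
Round 2 — Fallow overflows.
  Brook: +40 → 40 < 90
  Inley: +70 → 70 < 100
  Newell: +55 → 55 < 90
No further overflows.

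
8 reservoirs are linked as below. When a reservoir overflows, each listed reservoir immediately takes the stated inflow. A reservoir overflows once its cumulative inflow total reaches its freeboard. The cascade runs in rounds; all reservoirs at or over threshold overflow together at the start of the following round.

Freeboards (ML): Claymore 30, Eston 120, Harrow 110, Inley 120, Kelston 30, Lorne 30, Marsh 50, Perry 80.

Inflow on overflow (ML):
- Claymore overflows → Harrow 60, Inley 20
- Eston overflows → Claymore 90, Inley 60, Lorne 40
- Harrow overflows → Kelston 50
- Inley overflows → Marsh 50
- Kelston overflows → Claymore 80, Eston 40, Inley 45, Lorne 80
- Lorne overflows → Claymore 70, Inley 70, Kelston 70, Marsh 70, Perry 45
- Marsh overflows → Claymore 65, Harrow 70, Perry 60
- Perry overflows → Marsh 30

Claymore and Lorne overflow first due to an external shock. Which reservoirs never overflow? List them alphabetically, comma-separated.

Eston

Round 1 — Claymore, Lorne overflow (initial).
  Harrow: +60 → 60 < 110
  Inley: +20+70 → 90 < 120
  Kelston: +70 → 70 ≥ 30
  Marsh: +70 → 70 ≥ 50
  Perry: +45 → 45 < 80
Round 2 — Kelston, Marsh overflow.
  Eston: +40 → 40 < 120
  Harrow: +70 → 130 ≥ 110
  Inley: +45 → 135 ≥ 120
  Perry: +60 → 105 ≥ 80
Round 3 — Harrow, Inley, Perry overflow.
No further overflows.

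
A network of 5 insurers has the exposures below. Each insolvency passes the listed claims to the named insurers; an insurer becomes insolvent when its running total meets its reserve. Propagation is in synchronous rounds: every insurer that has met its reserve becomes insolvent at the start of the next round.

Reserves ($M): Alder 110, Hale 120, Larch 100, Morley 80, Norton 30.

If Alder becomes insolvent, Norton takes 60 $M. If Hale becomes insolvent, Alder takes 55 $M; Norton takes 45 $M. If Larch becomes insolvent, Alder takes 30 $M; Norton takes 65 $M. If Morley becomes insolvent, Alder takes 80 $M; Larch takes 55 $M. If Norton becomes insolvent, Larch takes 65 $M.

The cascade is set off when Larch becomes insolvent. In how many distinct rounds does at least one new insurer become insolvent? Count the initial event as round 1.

Round 1 — Larch becomes insolvent (initial).
  Alder: +30 → 30 < 110
  Norton: +65 → 65 ≥ 30
Round 2 — Norton becomes insolvent.
No further insolvencies.

2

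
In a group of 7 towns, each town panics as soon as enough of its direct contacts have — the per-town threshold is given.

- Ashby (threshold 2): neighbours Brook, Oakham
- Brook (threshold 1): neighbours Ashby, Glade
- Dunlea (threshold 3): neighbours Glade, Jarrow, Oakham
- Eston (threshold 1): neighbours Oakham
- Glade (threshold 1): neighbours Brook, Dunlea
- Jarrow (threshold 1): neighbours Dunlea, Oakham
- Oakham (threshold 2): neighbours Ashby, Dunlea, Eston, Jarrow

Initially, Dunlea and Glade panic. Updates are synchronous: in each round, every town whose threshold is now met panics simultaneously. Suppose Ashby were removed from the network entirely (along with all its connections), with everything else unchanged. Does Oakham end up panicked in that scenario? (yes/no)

yes

With Ashby removed:
Round 1 — Dunlea, Glade panic (initial).
Round 2 — checking thresholds:
  Brook: 1 of 1 neighbours ≥ 1, panics.
  Jarrow: 1 of 2 neighbours ≥ 1, panics.
  Oakham: 1 of 3 neighbours < 2, below threshold.
Round 3 — checking thresholds:
  Oakham: 2 of 3 neighbours ≥ 2, panics.
Round 4 — checking thresholds:
  Eston: 1 of 1 neighbours ≥ 1, panics.
Round 5 — no new panics; cascade stops.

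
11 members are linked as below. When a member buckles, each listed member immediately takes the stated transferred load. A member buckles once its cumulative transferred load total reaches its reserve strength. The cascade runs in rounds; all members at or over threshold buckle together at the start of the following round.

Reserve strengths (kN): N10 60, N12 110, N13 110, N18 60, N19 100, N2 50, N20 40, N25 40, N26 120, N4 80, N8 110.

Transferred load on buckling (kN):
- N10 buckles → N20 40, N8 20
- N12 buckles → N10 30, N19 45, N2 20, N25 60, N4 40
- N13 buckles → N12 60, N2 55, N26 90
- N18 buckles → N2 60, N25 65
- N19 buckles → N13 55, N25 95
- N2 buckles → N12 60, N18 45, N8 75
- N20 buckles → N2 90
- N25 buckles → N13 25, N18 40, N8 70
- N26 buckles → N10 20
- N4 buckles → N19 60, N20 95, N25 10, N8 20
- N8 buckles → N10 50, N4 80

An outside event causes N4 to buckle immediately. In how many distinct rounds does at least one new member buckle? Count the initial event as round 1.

3

Round 1 — N4 buckles (initial).
  N19: +60 → 60 < 100
  N20: +95 → 95 ≥ 40
  N25: +10 → 10 < 40
  N8: +20 → 20 < 110
Round 2 — N20 buckles.
  N2: +90 → 90 ≥ 50
Round 3 — N2 buckles.
  N12: +60 → 60 < 110
  N18: +45 → 45 < 60
  N8: +75 → 95 < 110
No further bucklings.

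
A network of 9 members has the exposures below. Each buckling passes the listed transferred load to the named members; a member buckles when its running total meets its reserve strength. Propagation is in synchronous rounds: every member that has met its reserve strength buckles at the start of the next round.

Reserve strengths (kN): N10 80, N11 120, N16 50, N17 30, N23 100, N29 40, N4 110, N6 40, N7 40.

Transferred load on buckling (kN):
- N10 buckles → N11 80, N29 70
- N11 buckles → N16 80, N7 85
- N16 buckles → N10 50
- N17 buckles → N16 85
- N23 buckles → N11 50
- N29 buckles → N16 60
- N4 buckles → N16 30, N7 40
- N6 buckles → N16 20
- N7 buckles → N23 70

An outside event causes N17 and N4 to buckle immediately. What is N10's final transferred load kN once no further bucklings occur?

Round 1 — N17, N4 buckle (initial).
  N16: +85+30 → 115 ≥ 50
  N7: +40 → 40 ≥ 40
Round 2 — N16, N7 buckle.
  N10: +50 → 50 < 80
  N23: +70 → 70 < 100
No further bucklings.

50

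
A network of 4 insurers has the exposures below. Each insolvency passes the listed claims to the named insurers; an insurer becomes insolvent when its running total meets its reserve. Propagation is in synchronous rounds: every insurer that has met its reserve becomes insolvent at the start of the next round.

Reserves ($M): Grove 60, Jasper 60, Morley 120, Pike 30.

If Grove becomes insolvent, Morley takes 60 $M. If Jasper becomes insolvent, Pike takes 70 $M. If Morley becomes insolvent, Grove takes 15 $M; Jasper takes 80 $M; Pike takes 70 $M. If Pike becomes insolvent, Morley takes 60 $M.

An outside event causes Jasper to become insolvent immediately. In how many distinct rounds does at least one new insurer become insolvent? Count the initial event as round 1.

2

Round 1 — Jasper becomes insolvent (initial).
  Pike: +70 → 70 ≥ 30
Round 2 — Pike becomes insolvent.
  Morley: +60 → 60 < 120
No further insolvencies.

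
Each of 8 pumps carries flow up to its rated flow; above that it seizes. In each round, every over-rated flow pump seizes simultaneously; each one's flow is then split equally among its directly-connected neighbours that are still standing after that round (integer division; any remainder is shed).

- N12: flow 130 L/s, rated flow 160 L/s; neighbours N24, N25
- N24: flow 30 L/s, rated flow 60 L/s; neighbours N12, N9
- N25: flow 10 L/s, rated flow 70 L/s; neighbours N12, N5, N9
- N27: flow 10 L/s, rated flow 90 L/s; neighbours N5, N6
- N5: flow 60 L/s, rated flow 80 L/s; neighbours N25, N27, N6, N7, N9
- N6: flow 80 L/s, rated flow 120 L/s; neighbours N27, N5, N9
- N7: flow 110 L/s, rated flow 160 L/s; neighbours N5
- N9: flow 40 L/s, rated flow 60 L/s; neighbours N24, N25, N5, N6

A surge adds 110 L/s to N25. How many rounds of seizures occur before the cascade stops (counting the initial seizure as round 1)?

4

Round 1 — N25 at 120 > 70. N25 seizes.
  N25 sheds 120 L/s to N12, N5, N9: 40 each.
    N12: 130+40 = 170 > 160
    N5: 60+40 = 100 > 80
    N9: 40+40 = 80 > 60
Round 2 — N12, N5, N9 seize.
  N12 sheds 170 L/s to N24: 170 each.
    N24: 30+170 = 200 > 60
  N5 sheds 100 L/s to N27, N6, N7: 33 each (1 lost).
    N27: 10+33 = 43 ≤ 90
    N6: 80+33 = 113 ≤ 120
    N7: 110+33 = 143 ≤ 160
  N9 sheds 80 L/s to N24, N6: 40 each.
    N24: 200+40 = 240 > 60
    N6: 113+40 = 153 > 120
Round 3 — N24, N6 seize.
  N24 sheds 240 L/s: no online neighbours, lost.
  N6 sheds 153 L/s to N27: 153 each.
    N27: 43+153 = 196 > 90
Round 4 — N27 seizes.
  N27 sheds 196 L/s: no online neighbours, lost.
No further seizures.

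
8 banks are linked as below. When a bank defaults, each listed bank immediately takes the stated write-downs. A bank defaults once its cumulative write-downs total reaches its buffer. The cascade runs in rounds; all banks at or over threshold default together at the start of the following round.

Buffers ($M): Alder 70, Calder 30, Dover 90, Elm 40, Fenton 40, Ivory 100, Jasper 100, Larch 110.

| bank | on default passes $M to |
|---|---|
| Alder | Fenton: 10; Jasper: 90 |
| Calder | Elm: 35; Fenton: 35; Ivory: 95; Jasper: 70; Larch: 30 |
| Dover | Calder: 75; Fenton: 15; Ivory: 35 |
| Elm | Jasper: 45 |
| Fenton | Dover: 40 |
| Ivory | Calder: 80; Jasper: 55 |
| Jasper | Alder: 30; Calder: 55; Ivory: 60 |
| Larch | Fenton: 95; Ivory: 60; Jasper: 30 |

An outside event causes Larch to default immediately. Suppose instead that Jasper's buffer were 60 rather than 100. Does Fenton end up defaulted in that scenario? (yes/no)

With Jasper's buffer at 60:
Round 1 — Larch defaults (initial).
  Fenton: +95 → 95 ≥ 40
  Ivory: +60 → 60 < 100
  Jasper: +30 → 30 < 60
Round 2 — Fenton defaults.
  Dover: +40 → 40 < 90
No further defaults.

yes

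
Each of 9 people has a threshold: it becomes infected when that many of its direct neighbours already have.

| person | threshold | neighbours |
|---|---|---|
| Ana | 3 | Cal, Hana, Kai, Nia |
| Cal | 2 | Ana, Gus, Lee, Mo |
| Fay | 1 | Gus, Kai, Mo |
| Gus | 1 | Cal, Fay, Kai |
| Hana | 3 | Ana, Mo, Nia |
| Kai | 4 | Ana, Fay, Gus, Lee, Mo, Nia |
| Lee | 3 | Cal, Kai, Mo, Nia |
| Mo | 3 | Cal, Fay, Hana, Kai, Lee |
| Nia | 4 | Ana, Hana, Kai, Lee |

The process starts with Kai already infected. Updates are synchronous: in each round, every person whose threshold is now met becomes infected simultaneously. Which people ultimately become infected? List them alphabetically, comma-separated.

Round 1 — Kai becomes infected (initial).
Round 2 — checking thresholds:
  Ana: 1 of 4 neighbours < 3, holds.
  Fay: 1 of 3 neighbours ≥ 1, becomes infected.
  Gus: 1 of 3 neighbours ≥ 1, becomes infected.
  Lee: 1 of 4 neighbours < 3, holds.
  Mo: 1 of 5 neighbours < 3, holds.
  Nia: 1 of 4 neighbours < 4, holds.
Round 3 — no new infections; cascade stops.

Fay, Gus, Kai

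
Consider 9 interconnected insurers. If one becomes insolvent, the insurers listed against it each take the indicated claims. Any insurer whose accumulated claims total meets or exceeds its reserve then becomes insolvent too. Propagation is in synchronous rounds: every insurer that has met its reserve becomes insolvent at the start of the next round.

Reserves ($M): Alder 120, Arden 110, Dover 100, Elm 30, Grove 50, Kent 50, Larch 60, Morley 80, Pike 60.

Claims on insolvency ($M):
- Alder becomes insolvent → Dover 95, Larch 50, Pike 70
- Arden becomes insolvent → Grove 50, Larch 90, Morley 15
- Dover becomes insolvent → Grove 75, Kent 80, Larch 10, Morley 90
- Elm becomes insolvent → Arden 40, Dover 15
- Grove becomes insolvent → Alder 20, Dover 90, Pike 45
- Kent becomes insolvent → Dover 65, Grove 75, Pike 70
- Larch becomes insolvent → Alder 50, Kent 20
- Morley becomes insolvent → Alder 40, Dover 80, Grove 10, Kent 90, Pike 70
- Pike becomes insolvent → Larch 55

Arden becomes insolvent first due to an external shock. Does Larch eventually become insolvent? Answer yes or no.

yes

Round 1 — Arden becomes insolvent (initial).
  Grove: +50 → 50 ≥ 50
  Larch: +90 → 90 ≥ 60
  Morley: +15 → 15 < 80
Round 2 — Grove, Larch become insolvent.
  Alder: +20+50 → 70 < 120
  Dover: +90 → 90 < 100
  Kent: +20 → 20 < 50
  Pike: +45 → 45 < 60
No further insolvencies.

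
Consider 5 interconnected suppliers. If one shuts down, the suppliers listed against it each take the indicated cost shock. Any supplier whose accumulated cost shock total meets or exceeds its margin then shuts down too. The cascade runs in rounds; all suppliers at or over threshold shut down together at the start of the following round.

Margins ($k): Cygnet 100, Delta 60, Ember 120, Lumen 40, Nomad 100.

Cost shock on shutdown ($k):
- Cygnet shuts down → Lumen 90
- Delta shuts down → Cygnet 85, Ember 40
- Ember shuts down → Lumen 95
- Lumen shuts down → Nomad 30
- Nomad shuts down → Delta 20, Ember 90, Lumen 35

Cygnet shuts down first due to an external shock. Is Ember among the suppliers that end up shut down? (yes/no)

Round 1 — Cygnet shuts down (initial).
  Lumen: +90 → 90 ≥ 40
Round 2 — Lumen shuts down.
  Nomad: +30 → 30 < 100
No further shutdowns.

no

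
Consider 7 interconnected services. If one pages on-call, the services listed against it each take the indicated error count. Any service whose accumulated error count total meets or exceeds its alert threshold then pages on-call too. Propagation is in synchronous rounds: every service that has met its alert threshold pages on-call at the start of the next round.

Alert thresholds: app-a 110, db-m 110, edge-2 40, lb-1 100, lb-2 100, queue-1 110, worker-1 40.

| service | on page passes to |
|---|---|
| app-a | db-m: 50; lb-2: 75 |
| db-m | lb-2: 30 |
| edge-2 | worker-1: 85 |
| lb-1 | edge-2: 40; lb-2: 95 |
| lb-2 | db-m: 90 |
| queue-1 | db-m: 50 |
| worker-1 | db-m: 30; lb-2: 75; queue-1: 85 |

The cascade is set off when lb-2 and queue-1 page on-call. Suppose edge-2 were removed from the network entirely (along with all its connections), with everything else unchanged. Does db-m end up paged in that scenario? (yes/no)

With edge-2 removed:
Round 1 — lb-2, queue-1 page on-call (initial).
  db-m: +90+50 → 140 ≥ 110
Round 2 — db-m pages on-call.
No further pages.

yes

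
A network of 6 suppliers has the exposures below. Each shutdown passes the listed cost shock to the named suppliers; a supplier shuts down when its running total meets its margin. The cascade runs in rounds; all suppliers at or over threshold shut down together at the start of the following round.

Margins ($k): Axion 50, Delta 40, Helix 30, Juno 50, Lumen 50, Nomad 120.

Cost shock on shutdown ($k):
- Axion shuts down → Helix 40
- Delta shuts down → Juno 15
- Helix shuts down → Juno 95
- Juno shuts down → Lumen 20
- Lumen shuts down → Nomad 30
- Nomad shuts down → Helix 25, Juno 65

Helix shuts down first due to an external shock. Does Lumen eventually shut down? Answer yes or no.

Round 1 — Helix shuts down (initial).
  Juno: +95 → 95 ≥ 50
Round 2 — Juno shuts down.
  Lumen: +20 → 20 < 50
No further shutdowns.

no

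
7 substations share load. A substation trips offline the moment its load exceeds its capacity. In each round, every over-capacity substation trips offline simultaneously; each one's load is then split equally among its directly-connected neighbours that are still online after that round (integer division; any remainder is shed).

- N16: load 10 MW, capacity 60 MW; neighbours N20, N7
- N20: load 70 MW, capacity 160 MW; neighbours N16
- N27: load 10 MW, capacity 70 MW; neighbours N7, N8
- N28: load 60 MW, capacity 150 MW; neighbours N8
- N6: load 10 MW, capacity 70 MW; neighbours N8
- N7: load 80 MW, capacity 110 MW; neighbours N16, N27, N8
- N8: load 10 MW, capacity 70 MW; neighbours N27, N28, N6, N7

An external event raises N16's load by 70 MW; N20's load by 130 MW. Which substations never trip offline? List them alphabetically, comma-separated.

N28, N6

Round 1 — N16 at 80 > 60; N20 at 200 > 160. N16, N20 trip offline.
  N16 sheds 80 MW to N7: 80 each.
    N7: 80+80 = 160 > 110
  N20 sheds 200 MW: no online neighbours, lost.
Round 2 — N7 trips offline.
  N7 sheds 160 MW to N27, N8: 80 each.
    N27: 10+80 = 90 > 70
    N8: 10+80 = 90 > 70
Round 3 — N27, N8 trip offline.
  N27 sheds 90 MW: no online neighbours, lost.
  N8 sheds 90 MW to N28, N6: 45 each.
    N28: 60+45 = 105 ≤ 150
    N6: 10+45 = 55 ≤ 70
No further trips.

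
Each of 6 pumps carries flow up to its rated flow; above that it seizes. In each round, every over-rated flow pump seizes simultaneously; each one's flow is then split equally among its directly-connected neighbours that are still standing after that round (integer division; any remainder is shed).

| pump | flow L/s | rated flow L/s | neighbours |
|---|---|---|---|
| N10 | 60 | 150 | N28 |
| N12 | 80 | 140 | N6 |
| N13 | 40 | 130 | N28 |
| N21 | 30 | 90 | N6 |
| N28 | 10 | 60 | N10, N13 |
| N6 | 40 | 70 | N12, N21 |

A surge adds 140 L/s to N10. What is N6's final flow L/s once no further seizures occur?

40

Round 1 — N10 at 200 > 150. N10 seizes.
  N10 sheds 200 L/s to N28: 200 each.
    N28: 10+200 = 210 > 60
Round 2 — N28 seizes.
  N28 sheds 210 L/s to N13: 210 each.
    N13: 40+210 = 250 > 130
Round 3 — N13 seizes.
  N13 sheds 250 L/s: no online neighbours, lost.
No further seizures.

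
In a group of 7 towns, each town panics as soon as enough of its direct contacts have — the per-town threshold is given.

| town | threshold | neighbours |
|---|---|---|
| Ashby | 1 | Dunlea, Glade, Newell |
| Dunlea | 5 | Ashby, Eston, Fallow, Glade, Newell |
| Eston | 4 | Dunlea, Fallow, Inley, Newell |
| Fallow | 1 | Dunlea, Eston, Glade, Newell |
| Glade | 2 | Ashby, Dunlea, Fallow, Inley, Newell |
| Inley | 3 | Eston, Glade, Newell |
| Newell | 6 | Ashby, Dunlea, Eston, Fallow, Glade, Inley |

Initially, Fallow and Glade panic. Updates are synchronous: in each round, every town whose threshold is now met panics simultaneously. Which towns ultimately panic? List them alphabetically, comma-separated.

Ashby, Fallow, Glade

Round 1 — Fallow, Glade panic (initial).
Round 2 — checking thresholds:
  Ashby: 1 of 3 neighbours ≥ 1, panics.
  Dunlea: 2 of 5 neighbours < 5, not yet.
  Eston: 1 of 4 neighbours < 4, not yet.
  Inley: 1 of 3 neighbours < 3, not yet.
  Newell: 2 of 6 neighbours < 6, not yet.
Round 3 — no new panics; cascade stops.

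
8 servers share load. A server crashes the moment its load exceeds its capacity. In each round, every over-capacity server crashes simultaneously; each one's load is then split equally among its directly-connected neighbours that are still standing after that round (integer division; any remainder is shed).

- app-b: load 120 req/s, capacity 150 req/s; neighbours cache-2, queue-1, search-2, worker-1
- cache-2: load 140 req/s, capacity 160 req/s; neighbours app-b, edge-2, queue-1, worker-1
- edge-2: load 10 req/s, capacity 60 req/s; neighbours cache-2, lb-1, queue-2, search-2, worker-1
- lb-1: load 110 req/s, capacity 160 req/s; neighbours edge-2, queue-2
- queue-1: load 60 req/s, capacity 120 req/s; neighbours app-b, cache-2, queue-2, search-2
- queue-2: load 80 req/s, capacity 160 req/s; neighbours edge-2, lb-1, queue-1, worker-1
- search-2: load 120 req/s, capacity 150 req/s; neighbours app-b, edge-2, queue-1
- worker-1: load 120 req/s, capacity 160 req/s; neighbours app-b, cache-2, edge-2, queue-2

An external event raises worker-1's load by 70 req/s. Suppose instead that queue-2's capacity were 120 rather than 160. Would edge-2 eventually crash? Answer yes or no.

yes

With queue-2's capacity at 120:
Round 1 — worker-1 at 190 > 160. worker-1 crashes.
  worker-1 sheds 190 req/s to app-b, cache-2, edge-2, queue-2: 47 each (2 lost).
    app-b: 120+47 = 167 > 150
    cache-2: 140+47 = 187 > 160
    edge-2: 10+47 = 57 ≤ 60
    queue-2: 80+47 = 127 > 120
Round 2 — app-b, cache-2, queue-2 crash.
  app-b sheds 167 req/s to queue-1, search-2: 83 each (1 lost).
    queue-1: 60+83 = 143 > 120
    search-2: 120+83 = 203 > 150
  cache-2 sheds 187 req/s to edge-2, queue-1: 93 each (1 lost).
    edge-2: 57+93 = 150 > 60
    queue-1: 143+93 = 236 > 120
  queue-2 sheds 127 req/s to edge-2, lb-1, queue-1: 42 each (1 lost).
    edge-2: 150+42 = 192 > 60
    lb-1: 110+42 = 152 ≤ 160
    queue-1: 236+42 = 278 > 120
Round 3 — edge-2, queue-1, search-2 crash.
  edge-2 sheds 192 req/s to lb-1: 192 each.
    lb-1: 152+192 = 344 > 160
  queue-1 sheds 278 req/s: no online neighbours, lost.
  search-2 sheds 203 req/s: no online neighbours, lost.
Round 4 — lb-1 crashes.
  lb-1 sheds 344 req/s: no online neighbours, lost.
No further crashes.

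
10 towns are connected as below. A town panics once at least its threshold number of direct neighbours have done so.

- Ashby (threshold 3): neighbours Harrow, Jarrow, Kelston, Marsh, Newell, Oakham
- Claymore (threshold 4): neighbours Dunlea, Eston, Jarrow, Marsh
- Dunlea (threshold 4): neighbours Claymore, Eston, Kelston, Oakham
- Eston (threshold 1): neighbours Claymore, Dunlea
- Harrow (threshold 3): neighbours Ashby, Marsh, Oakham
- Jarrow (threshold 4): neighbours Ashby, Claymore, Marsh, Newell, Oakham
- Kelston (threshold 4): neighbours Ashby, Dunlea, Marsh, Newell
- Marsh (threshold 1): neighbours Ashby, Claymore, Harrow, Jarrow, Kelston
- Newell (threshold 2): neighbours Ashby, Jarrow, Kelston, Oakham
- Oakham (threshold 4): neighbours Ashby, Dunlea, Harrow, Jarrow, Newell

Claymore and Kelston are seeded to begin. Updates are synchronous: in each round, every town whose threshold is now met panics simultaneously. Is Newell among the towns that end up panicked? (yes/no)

Round 1 — Claymore, Kelston panic (initial).
Round 2 — checking thresholds:
  Ashby: 1 of 6 neighbours < 3, below threshold.
  Dunlea: 2 of 4 neighbours < 4, below threshold.
  Eston: 1 of 2 neighbours ≥ 1, panics.
  Jarrow: 1 of 5 neighbours < 4, below threshold.
  Marsh: 2 of 5 neighbours ≥ 1, panics.
  Newell: 1 of 4 neighbours < 2, below threshold.
Round 3 — no new panics; cascade stops.

no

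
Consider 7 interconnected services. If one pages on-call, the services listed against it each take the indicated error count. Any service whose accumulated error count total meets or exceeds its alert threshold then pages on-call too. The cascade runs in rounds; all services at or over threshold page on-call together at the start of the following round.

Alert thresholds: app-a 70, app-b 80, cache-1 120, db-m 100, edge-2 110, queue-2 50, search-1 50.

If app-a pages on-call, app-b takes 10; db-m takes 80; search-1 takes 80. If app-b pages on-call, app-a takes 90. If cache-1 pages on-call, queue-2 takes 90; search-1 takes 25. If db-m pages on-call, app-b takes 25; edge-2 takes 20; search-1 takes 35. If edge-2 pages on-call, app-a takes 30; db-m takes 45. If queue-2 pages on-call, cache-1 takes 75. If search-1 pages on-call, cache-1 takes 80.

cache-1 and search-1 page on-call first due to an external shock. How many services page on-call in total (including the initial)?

Round 1 — cache-1, search-1 page on-call (initial).
  queue-2: +90 → 90 ≥ 50
Round 2 — queue-2 pages on-call.
No further pages.

3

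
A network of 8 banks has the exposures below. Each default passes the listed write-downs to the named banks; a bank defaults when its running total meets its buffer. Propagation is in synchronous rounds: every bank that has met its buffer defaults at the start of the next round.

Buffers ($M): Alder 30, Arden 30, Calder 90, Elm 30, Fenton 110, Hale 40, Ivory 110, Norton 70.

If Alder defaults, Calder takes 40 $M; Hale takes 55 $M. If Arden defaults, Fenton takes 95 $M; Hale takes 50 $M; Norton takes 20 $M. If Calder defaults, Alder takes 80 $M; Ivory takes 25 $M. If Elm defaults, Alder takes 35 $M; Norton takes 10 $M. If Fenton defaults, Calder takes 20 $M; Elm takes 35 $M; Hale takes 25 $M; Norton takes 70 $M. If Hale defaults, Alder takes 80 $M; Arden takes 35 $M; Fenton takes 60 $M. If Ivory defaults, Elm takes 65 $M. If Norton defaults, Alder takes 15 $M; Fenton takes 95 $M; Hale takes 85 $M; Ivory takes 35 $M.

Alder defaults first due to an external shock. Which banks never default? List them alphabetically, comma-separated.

Round 1 — Alder defaults (initial).
  Calder: +40 → 40 < 90
  Hale: +55 → 55 ≥ 40
Round 2 — Hale defaults.
  Arden: +35 → 35 ≥ 30
  Fenton: +60 → 60 < 110
Round 3 — Arden defaults.
  Fenton: +95 → 155 ≥ 110
  Norton: +20 → 20 < 70
Round 4 — Fenton defaults.
  Calder: +20 → 60 < 90
  Elm: +35 → 35 ≥ 30
  Norton: +70 → 90 ≥ 70
Round 5 — Elm, Norton default.
  Ivory: +35 → 35 < 110
No further defaults.

Calder, Ivory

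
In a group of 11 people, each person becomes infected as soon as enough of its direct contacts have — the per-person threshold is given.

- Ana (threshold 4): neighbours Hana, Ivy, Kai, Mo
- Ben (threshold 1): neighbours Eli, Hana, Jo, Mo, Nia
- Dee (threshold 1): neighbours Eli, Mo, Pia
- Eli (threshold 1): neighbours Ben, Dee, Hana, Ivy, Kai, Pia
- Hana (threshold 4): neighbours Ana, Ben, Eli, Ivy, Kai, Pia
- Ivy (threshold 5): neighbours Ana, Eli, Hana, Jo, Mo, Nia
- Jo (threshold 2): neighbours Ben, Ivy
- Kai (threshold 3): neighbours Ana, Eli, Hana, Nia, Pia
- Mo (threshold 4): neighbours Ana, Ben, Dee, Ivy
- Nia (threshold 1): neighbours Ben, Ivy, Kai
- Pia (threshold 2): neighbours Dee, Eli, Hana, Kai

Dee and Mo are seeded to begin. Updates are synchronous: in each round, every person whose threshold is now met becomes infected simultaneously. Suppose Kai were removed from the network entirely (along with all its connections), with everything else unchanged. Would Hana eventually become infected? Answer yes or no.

With Kai removed:
Round 1 — Dee, Mo become infected (initial).
Round 2 — checking thresholds:
  Ana: 1 of 3 neighbours < 4, below threshold.
  Ben: 1 of 5 neighbours ≥ 1, becomes infected.
  Eli: 1 of 5 neighbours ≥ 1, becomes infected.
  Ivy: 1 of 6 neighbours < 5, below threshold.
  Pia: 1 of 3 neighbours < 2, below threshold.
Round 3 — checking thresholds:
  Ana: 1 of 3 neighbours < 4, below threshold.
  Hana: 2 of 5 neighbours < 4, below threshold.
  Ivy: 2 of 6 neighbours < 5, below threshold.
  Jo: 1 of 2 neighbours < 2, below threshold.
  Nia: 1 of 2 neighbours ≥ 1, becomes infected.
  Pia: 2 of 3 neighbours ≥ 2, becomes infected.
Round 4 — no new infections; cascade stops.

no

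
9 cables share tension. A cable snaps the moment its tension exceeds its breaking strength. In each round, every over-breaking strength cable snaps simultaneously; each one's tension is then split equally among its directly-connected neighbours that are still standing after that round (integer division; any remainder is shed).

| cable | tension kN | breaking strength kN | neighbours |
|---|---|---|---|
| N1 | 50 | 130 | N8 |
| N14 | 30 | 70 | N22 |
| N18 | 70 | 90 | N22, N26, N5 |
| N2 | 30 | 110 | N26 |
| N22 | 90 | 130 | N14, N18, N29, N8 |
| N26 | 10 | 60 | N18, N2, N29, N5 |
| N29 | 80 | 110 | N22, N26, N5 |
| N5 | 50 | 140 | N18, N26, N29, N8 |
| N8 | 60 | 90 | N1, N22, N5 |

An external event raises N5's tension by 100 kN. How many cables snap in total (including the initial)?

Round 1 — N5 at 150 > 140. N5 snaps.
  N5 sheds 150 kN to N18, N26, N29, N8: 37 each (2 lost).
    N18: 70+37 = 107 > 90
    N26: 10+37 = 47 ≤ 60
    N29: 80+37 = 117 > 110
    N8: 60+37 = 97 > 90
Round 2 — N18, N29, N8 snap.
  N18 sheds 107 kN to N22, N26: 53 each (1 lost).
    N22: 90+53 = 143 > 130
    N26: 47+53 = 100 > 60
  N29 sheds 117 kN to N22, N26: 58 each (1 lost).
    N22: 143+58 = 201 > 130
    N26: 100+58 = 158 > 60
  N8 sheds 97 kN to N1, N22: 48 each (1 lost).
    N1: 50+48 = 98 ≤ 130
    N22: 201+48 = 249 > 130
Round 3 — N22, N26 snap.
  N22 sheds 249 kN to N14: 249 each.
    N14: 30+249 = 279 > 70
  N26 sheds 158 kN to N2: 158 each.
    N2: 30+158 = 188 > 110
Round 4 — N14, N2 snap.
  N14 sheds 279 kN: no online neighbours, lost.
  N2 sheds 188 kN: no online neighbours, lost.
No further breaks.

8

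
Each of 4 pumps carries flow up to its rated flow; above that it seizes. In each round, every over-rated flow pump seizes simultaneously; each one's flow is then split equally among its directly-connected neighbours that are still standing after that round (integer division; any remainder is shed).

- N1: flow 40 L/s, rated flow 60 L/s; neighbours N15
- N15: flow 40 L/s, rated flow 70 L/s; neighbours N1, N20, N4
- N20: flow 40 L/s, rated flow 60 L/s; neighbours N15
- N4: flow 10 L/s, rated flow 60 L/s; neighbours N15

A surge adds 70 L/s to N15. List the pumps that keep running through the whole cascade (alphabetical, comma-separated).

Round 1 — N15 at 110 > 70. N15 seizes.
  N15 sheds 110 L/s to N1, N20, N4: 36 each (2 lost).
    N1: 40+36 = 76 > 60
    N20: 40+36 = 76 > 60
    N4: 10+36 = 46 ≤ 60
Round 2 — N1, N20 seize.
  N1 sheds 76 L/s: no online neighbours, lost.
  N20 sheds 76 L/s: no online neighbours, lost.
No further seizures.

N4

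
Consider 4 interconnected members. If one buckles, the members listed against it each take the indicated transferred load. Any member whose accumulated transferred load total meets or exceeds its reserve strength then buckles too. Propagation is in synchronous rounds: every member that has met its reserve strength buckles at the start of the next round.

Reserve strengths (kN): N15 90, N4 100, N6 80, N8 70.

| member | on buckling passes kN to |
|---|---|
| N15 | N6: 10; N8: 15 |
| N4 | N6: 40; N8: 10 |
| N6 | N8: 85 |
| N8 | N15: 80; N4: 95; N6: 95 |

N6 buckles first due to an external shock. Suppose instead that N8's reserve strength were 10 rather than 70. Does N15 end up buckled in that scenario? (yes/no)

With N8's reserve strength at 10:
Round 1 — N6 buckles (initial).
  N8: +85 → 85 ≥ 10
Round 2 — N8 buckles.
  N15: +80 → 80 < 90
  N4: +95 → 95 < 100
No further bucklings.

no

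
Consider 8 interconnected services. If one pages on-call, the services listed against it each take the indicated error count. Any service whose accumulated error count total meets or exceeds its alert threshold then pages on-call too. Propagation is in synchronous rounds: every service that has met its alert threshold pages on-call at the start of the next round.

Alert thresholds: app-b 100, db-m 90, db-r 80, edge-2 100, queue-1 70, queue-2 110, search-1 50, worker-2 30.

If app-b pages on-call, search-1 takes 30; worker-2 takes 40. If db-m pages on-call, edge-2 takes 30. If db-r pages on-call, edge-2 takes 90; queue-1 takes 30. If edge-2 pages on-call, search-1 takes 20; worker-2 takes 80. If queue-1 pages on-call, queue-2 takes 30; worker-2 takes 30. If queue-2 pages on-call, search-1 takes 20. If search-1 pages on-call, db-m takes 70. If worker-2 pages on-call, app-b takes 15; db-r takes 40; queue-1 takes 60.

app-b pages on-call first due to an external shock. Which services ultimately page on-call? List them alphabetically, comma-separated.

Round 1 — app-b pages on-call (initial).
  search-1: +30 → 30 < 50
  worker-2: +40 → 40 ≥ 30
Round 2 — worker-2 pages on-call.
  db-r: +40 → 40 < 80
  queue-1: +60 → 60 < 70
No further pages.

app-b, worker-2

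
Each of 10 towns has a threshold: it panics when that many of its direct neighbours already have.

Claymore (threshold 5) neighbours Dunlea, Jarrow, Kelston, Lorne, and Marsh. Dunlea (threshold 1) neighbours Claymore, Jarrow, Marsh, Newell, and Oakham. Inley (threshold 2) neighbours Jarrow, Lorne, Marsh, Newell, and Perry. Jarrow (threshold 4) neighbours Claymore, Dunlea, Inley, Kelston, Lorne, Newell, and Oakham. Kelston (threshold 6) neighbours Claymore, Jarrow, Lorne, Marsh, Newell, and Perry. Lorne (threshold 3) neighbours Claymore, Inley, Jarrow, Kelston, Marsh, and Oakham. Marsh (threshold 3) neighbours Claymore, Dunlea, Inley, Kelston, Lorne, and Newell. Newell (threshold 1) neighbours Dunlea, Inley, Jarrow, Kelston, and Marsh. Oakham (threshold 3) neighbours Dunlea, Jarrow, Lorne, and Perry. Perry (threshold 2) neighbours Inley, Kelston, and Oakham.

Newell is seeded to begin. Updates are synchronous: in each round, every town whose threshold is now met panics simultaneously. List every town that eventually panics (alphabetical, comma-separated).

Dunlea, Newell

Round 1 — Newell panics (initial).
Round 2 — checking thresholds:
  Dunlea: 1 of 5 neighbours ≥ 1, panics.
  Inley: 1 of 5 neighbours < 2, not yet.
  Jarrow: 1 of 7 neighbours < 4, not yet.
  Kelston: 1 of 6 neighbours < 6, not yet.
  Marsh: 1 of 6 neighbours < 3, not yet.
Round 3 — no new panics; cascade stops.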